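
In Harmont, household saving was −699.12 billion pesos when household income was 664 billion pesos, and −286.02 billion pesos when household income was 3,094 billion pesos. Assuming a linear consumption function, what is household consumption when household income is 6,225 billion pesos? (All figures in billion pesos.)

MPS = ΔS/ΔY = (-286.02 − (-699.12))/(3094 − 664) = 413.1/2430 = 0.17
MPC = 1 − MPS = 0.83
Autonomous saving = -699.12 − 0.17(664) = -812, so a = 812
C = 812 + 0.83(6225) = 812 + 5166.75 = 5978.75

C = 5978.75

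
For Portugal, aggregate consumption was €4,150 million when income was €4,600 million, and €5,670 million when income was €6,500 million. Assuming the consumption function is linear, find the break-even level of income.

MPC = (5670 − 4150)/(6500 − 4600) = 1520/1900 = 0.8
a = 4150 − 0.8(4600) = 4150 − 3680 = 470
Break-even: Y = a/(1−MPC) = 470/0.2 = 2350

Y = 2350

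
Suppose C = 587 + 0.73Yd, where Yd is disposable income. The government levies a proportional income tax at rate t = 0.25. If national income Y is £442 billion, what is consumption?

Yd = (1 − 0.25)(442) = 0.75(442) = 331.5
C = 587 + 0.73(331.5) = 587 + 241.995 = 828.995

C = 828.995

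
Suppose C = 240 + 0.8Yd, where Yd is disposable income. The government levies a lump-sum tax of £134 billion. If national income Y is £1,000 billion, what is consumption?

C = 932.8

Yd = Y − T = 1000 − 134 = 866
C = 240 + 0.8(866) = 240 + 692.8 = 932.8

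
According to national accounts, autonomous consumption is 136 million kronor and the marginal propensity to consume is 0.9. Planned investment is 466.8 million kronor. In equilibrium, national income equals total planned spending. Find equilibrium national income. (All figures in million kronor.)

Y = 6028

Y = C + I = 136 + 0.9Y + 466.8
Y − 0.9Y = 602.8
0.1Y = 602.8, so Y = 602.8/0.1 = 6028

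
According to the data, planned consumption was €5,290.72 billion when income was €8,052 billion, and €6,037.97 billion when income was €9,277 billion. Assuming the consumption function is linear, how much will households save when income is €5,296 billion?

S = 1686.44

MPC = (6037.97 − 5290.72)/(9277 − 8052) = 747.25/1225 = 0.61
a = 5290.72 − 0.61(8052) = 5290.72 − 4911.72 = 379
C = 379 + 0.61(5296) = 3609.56
S = 5296 − 3609.56 = 1686.44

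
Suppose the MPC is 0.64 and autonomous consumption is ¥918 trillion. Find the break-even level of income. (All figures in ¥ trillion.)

At break-even, C = Y: 918 + 0.64Y = Y
0.36Y = 918, so Y = 918/0.36 = 2550

Y = 2550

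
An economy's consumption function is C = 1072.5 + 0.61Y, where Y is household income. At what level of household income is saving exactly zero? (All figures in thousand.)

Y = 2750

At break-even, C = Y: 1072.5 + 0.61Y = Y
0.39Y = 1072.5, so Y = 1072.5/0.39 = 2750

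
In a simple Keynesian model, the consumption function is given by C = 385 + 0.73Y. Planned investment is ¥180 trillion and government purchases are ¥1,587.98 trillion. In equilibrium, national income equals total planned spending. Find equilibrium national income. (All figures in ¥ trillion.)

Y = 7974

Y = C + I + G = 385 + 0.73Y + 180 + 1587.98
Y − 0.73Y = 2152.98
0.27Y = 2152.98, so Y = 2152.98/0.27 = 7974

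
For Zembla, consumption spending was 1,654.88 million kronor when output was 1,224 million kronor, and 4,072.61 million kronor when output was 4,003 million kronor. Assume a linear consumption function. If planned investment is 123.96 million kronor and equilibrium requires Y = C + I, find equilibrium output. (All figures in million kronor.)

MPC = (4072.61 − 1654.88)/(4003 − 1224) = 2417.73/2779 = 0.87
a = 1654.88 − 0.87(1224) = 590
Equilibrium: Y = 590 + 0.87Y + 123.96
0.13Y = 713.96, so Y = 713.96/0.13 = 5492

Y = 5492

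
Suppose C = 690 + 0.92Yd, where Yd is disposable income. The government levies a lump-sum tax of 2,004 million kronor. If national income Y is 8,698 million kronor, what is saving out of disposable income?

S = -154.48

Yd = Y − T = 8698 − 2004 = 6694
C = 690 + 0.92(6694) = 690 + 6158.48 = 6848.48
S = Yd − C = 6694 − 6848.48 = -154.48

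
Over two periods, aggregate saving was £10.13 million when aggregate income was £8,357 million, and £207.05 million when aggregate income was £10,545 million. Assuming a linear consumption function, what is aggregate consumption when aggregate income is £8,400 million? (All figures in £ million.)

MPS = ΔS/ΔY = (207.05 − 10.13)/(10545 − 8357) = 196.92/2188 = 0.09
MPC = 1 − MPS = 0.91
Autonomous saving = 10.13 − 0.09(8357) = -742, so a = 742
C = 742 + 0.91(8400) = 742 + 7644 = 8386

C = 8386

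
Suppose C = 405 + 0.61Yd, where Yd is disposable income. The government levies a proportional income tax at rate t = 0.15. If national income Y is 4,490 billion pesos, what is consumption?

Yd = (1 − 0.15)(4490) = 0.85(4490) = 3816.5
C = 405 + 0.61(3816.5) = 405 + 2328.065 = 2733.065

C = 2733.065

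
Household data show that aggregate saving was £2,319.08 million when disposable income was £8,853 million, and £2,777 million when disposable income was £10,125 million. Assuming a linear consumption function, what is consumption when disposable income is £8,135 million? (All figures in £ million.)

C = 6074.4

MPS = ΔS/ΔY = (2777 − 2319.08)/(10125 − 8853) = 457.92/1272 = 0.36
MPC = 1 − MPS = 0.64
Autonomous saving = 2319.08 − 0.36(8853) = -868, so a = 868
C = 868 + 0.64(8135) = 868 + 5206.4 = 6074.4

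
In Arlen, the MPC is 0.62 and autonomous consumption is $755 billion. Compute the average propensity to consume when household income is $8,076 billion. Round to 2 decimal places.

APC = 0.71

C = 755 + 0.62(8076) = 5762.12
APC = C/Y = 5762.12/8076 = 0.71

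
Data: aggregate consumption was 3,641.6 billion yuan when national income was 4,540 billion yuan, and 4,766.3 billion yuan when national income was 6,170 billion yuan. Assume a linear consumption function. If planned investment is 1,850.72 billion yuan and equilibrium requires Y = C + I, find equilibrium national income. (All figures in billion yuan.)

Y = 7612

MPC = (4766.3 − 3641.6)/(6170 − 4540) = 1124.7/1630 = 0.69
a = 3641.6 − 0.69(4540) = 509
Equilibrium: Y = 509 + 0.69Y + 1850.72
0.31Y = 2359.72, so Y = 2359.72/0.31 = 7612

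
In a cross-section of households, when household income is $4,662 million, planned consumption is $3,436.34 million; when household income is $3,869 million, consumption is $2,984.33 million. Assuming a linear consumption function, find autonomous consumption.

a = 779

MPC = ΔC/ΔY = (3436.34 − 2984.33)/(4662 − 3869) = 452.01/793 = 0.57
a = C − MPC·Y = 2984.33 − 0.57(3869) = 2984.33 − 2205.33 = 779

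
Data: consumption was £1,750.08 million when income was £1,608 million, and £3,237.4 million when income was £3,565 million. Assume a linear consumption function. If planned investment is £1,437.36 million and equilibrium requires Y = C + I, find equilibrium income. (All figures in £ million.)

Y = 8189

MPC = (3237.4 − 1750.08)/(3565 − 1608) = 1487.32/1957 = 0.76
a = 1750.08 − 0.76(1608) = 528
Equilibrium: Y = 528 + 0.76Y + 1437.36
0.24Y = 1965.36, so Y = 1965.36/0.24 = 8189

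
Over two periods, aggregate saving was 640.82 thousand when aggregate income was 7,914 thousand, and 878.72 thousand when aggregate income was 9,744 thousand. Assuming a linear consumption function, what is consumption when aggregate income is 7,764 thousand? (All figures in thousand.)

MPS = ΔS/ΔY = (878.72 − 640.82)/(9744 − 7914) = 237.9/1830 = 0.13
MPC = 1 − MPS = 0.87
Autonomous saving = 640.82 − 0.13(7914) = -388, so a = 388
C = 388 + 0.87(7764) = 388 + 6754.68 = 7142.68

C = 7142.68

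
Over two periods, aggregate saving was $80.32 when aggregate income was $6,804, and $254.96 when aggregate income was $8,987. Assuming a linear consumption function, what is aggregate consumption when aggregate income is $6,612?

C = 6547.04

MPS = ΔS/ΔY = (254.96 − 80.32)/(8987 − 6804) = 174.64/2183 = 0.08
MPC = 1 − MPS = 0.92
Autonomous saving = 80.32 − 0.08(6804) = -464, so a = 464
C = 464 + 0.92(6612) = 464 + 6083.04 = 6547.04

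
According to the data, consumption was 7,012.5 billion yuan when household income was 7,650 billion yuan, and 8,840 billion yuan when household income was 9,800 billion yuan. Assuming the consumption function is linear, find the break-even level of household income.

MPC = (8840 − 7012.5)/(9800 − 7650) = 1827.5/2150 = 0.85
a = 7012.5 − 0.85(7650) = 7012.5 − 6502.5 = 510
Break-even: Y = a/(1−MPC) = 510/0.15 = 3400

Y = 3400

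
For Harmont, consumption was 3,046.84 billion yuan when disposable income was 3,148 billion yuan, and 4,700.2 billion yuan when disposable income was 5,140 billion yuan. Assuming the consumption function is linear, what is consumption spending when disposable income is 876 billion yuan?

C = 1161.08

MPC = (4700.2 − 3046.84)/(5140 − 3148) = 1653.36/1992 = 0.83
a = 3046.84 − 0.83(3148) = 3046.84 − 2612.84 = 434
C = 434 + 0.83(876) = 434 + 727.08 = 1161.08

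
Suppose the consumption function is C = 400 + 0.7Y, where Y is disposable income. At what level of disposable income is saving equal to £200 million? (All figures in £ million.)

Y = 2000

S = Y − C = -400 + 0.3Y
-400 + 0.3Y = 200, so 0.3Y = 600 and Y = 2000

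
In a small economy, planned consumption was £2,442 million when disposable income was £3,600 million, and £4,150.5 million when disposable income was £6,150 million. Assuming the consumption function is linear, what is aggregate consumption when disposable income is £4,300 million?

C = 2911

MPC = (4150.5 − 2442)/(6150 − 3600) = 1708.5/2550 = 0.67
a = 2442 − 0.67(3600) = 2442 − 2412 = 30
C = 30 + 0.67(4300) = 30 + 2881 = 2911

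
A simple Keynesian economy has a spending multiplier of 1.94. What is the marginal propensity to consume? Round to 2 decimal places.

k = 1/(1 − MPC), so 1 − MPC = 1/k = 1/1.94 = 0.5155
MPC = 1 − 0.5155 = 0.48

MPC = 0.48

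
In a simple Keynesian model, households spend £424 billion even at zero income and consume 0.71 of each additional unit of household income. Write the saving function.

S = -424 + 0.29Y

S = Y − C = Y − (424 + 0.71Y) = -424 + (1 − 0.71)Y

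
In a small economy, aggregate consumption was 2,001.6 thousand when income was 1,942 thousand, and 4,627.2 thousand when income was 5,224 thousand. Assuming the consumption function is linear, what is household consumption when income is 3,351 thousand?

MPC = (4627.2 − 2001.6)/(5224 − 1942) = 2625.6/3282 = 0.8
a = 2001.6 − 0.8(1942) = 2001.6 − 1553.6 = 448
C = 448 + 0.8(3351) = 448 + 2680.8 = 3128.8

C = 3128.8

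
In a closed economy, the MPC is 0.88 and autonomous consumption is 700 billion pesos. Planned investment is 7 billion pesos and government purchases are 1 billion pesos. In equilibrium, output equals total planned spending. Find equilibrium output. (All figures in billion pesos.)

Y = 5900

Y = C + I + G = 700 + 0.88Y + 7 + 1
Y − 0.88Y = 708
0.12Y = 708, so Y = 708/0.12 = 5900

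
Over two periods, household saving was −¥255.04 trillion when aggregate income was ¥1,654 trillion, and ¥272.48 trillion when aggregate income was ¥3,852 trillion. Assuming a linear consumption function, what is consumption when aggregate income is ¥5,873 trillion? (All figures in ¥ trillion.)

C = 5115.48

MPS = ΔS/ΔY = (272.48 − (-255.04))/(3852 − 1654) = 527.52/2198 = 0.24
MPC = 1 − MPS = 0.76
Autonomous saving = -255.04 − 0.24(1654) = -652, so a = 652
C = 652 + 0.76(5873) = 652 + 4463.48 = 5115.48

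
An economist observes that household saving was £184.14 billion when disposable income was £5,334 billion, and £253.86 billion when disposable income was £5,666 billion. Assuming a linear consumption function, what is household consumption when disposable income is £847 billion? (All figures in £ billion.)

C = 1605.13

MPS = ΔS/ΔY = (253.86 − 184.14)/(5666 − 5334) = 69.72/332 = 0.21
MPC = 1 − MPS = 0.79
Autonomous saving = 184.14 − 0.21(5334) = -936, so a = 936
C = 936 + 0.79(847) = 936 + 669.13 = 1605.13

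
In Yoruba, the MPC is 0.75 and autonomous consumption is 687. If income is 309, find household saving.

C = 687 + 0.75(309) = 687 + 231.75 = 918.75
S = Y − C = 309 − 918.75 = -609.75

S = -609.75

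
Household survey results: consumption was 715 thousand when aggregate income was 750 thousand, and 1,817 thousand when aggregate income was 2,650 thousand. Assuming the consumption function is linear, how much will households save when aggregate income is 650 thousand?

S = -7

MPC = (1817 − 715)/(2650 − 750) = 1102/1900 = 0.58
a = 715 − 0.58(750) = 715 − 435 = 280
C = 280 + 0.58(650) = 657
S = 650 − 657 = -7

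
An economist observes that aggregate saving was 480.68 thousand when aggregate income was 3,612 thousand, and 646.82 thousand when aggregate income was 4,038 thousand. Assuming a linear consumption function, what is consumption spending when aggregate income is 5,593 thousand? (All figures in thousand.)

MPS = ΔS/ΔY = (646.82 − 480.68)/(4038 − 3612) = 166.14/426 = 0.39
MPC = 1 − MPS = 0.61
Autonomous saving = 480.68 − 0.39(3612) = -928, so a = 928
C = 928 + 0.61(5593) = 928 + 3411.73 = 4339.73

C = 4339.73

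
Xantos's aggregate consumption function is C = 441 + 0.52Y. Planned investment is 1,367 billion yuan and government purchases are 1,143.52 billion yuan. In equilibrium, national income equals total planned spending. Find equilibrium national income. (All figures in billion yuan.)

Y = C + I + G = 441 + 0.52Y + 1367 + 1143.52
Y − 0.52Y = 2951.52
0.48Y = 2951.52, so Y = 2951.52/0.48 = 6149

Y = 6149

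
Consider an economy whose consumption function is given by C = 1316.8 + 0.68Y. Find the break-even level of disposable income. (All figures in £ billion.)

Y = 4115

At break-even, C = Y: 1316.8 + 0.68Y = Y
0.32Y = 1316.8, so Y = 1316.8/0.32 = 4115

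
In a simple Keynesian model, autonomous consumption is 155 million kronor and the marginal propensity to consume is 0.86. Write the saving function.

S = Y − C = Y − (155 + 0.86Y) = -155 + (1 − 0.86)Y

S = -155 + 0.14Y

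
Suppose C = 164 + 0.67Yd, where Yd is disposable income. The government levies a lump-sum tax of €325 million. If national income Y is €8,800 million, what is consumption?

C = 5842.25

Yd = Y − T = 8800 − 325 = 8475
C = 164 + 0.67(8475) = 164 + 5678.25 = 5842.25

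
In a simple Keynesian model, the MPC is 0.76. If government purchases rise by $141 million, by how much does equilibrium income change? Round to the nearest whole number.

The multiplier is 1/(1 − MPC) = 1/0.24.
ΔY = 141/0.24 = 587.50 ≈ 588

ΔY ≈ 588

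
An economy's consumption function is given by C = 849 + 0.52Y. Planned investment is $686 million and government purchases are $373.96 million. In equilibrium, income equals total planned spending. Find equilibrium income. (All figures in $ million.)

Y = 3977

Y = C + I + G = 849 + 0.52Y + 686 + 373.96
Y − 0.52Y = 1908.96
0.48Y = 1908.96, so Y = 1908.96/0.48 = 3977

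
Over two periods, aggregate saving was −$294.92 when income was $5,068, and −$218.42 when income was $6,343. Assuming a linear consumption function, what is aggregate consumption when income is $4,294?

C = 4635.36

MPS = ΔS/ΔY = (-218.42 − (-294.92))/(6343 − 5068) = 76.5/1275 = 0.06
MPC = 1 − MPS = 0.94
Autonomous saving = -294.92 − 0.06(5068) = -599, so a = 599
C = 599 + 0.94(4294) = 599 + 4036.36 = 4635.36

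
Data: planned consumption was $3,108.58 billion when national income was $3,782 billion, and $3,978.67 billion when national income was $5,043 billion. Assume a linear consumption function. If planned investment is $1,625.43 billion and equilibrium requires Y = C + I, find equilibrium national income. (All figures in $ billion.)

MPC = (3978.67 − 3108.58)/(5043 − 3782) = 870.09/1261 = 0.69
a = 3108.58 − 0.69(3782) = 499
Equilibrium: Y = 499 + 0.69Y + 1625.43
0.31Y = 2124.43, so Y = 2124.43/0.31 = 6853

Y = 6853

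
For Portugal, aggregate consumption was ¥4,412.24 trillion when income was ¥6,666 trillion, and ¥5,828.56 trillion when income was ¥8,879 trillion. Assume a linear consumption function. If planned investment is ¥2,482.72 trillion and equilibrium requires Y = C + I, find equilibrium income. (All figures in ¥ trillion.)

MPC = (5828.56 − 4412.24)/(8879 − 6666) = 1416.32/2213 = 0.64
a = 4412.24 − 0.64(6666) = 146
Equilibrium: Y = 146 + 0.64Y + 2482.72
0.36Y = 2628.72, so Y = 2628.72/0.36 = 7302

Y = 7302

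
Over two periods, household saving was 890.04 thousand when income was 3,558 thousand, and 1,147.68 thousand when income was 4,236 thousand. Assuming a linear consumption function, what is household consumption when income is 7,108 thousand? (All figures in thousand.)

MPS = ΔS/ΔY = (1147.68 − 890.04)/(4236 − 3558) = 257.64/678 = 0.38
MPC = 1 − MPS = 0.62
Autonomous saving = 890.04 − 0.38(3558) = -462, so a = 462
C = 462 + 0.62(7108) = 462 + 4406.96 = 4868.96

C = 4868.96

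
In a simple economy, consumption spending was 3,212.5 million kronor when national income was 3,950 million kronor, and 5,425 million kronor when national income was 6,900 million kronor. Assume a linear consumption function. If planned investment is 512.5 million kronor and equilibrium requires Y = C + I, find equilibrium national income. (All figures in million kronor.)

Y = 3050

MPC = (5425 − 3212.5)/(6900 − 3950) = 2212.5/2950 = 0.75
a = 3212.5 − 0.75(3950) = 250
Equilibrium: Y = 250 + 0.75Y + 512.5
0.25Y = 762.5, so Y = 762.5/0.25 = 3050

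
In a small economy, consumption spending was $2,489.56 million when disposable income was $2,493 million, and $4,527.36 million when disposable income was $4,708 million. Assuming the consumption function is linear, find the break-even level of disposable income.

Y = 2450

MPC = (4527.36 − 2489.56)/(4708 − 2493) = 2037.8/2215 = 0.92
a = 2489.56 − 0.92(2493) = 2489.56 − 2293.56 = 196
Break-even: Y = a/(1−MPC) = 196/0.08 = 2450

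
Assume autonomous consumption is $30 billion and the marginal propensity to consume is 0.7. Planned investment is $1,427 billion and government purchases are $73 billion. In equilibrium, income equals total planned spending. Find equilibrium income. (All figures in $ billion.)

Y = 5100

Y = C + I + G = 30 + 0.7Y + 1427 + 73
Y − 0.7Y = 1530
0.3Y = 1530, so Y = 1530/0.3 = 5100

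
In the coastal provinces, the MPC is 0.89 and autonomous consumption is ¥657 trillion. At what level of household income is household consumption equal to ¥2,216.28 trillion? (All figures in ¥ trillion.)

657 + 0.89Y = 2216.28
0.89Y = 1559.28, so Y = 1559.28/0.89 = 1752

Y = 1752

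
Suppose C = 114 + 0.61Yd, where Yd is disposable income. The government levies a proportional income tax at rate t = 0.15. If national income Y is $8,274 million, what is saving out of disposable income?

Yd = (1 − 0.15)(8274) = 0.85(8274) = 7032.9
C = 114 + 0.61(7032.9) = 114 + 4290.069 = 4404.069
S = Yd − C = 7032.9 − 4404.069 = 2628.831

S = 2628.831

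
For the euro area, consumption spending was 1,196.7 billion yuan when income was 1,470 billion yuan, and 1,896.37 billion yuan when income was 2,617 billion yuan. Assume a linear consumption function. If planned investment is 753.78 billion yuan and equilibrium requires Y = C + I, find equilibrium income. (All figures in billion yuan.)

Y = 2702

MPC = (1896.37 − 1196.7)/(2617 − 1470) = 699.67/1147 = 0.61
a = 1196.7 − 0.61(1470) = 300
Equilibrium: Y = 300 + 0.61Y + 753.78
0.39Y = 1053.78, so Y = 1053.78/0.39 = 2702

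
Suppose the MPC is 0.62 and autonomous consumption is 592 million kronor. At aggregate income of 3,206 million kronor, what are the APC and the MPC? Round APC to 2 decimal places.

MPC = 0.62 (the slope of the consumption function)
C = 592 + 0.62(3206) = 2579.72, so APC = 2579.72/3206 = 0.80

APC = 0.80; MPC = 0.62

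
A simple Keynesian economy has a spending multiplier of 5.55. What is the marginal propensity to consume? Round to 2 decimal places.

k = 1/(1 − MPC), so 1 − MPC = 1/k = 1/5.55 = 0.1802
MPC = 1 − 0.1802 = 0.82

MPC = 0.82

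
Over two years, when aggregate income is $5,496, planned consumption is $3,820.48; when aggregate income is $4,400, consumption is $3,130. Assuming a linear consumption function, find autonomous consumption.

MPC = ΔC/ΔY = (3820.48 − 3130)/(5496 − 4400) = 690.48/1096 = 0.63
a = C − MPC·Y = 3130 − 0.63(4400) = 3130 − 2772 = 358

a = 358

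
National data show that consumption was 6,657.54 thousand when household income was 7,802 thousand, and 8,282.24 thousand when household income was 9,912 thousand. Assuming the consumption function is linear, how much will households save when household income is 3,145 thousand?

MPC = (8282.24 − 6657.54)/(9912 − 7802) = 1624.7/2110 = 0.77
a = 6657.54 − 0.77(7802) = 6657.54 − 6007.54 = 650
C = 650 + 0.77(3145) = 3071.65
S = 3145 − 3071.65 = 73.35

S = 73.35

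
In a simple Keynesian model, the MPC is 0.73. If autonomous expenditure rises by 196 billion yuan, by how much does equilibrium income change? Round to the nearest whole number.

The multiplier is 1/(1 − MPC) = 1/0.27.
ΔY = 196/0.27 = 725.93 ≈ 726

ΔY ≈ 726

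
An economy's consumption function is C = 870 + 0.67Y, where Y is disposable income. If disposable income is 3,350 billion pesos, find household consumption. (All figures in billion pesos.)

C = 3114.5

C = 870 + 0.67(3350) = 870 + 2244.5 = 3114.5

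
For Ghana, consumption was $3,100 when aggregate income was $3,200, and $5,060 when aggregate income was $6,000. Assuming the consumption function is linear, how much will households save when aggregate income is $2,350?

MPC = (5060 − 3100)/(6000 − 3200) = 1960/2800 = 0.7
a = 3100 − 0.7(3200) = 3100 − 2240 = 860
C = 860 + 0.7(2350) = 2505
S = 2350 − 2505 = -155

S = -155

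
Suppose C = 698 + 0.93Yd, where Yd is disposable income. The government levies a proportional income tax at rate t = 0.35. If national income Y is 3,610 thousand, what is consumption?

Yd = (1 − 0.35)(3610) = 0.65(3610) = 2346.5
C = 698 + 0.93(2346.5) = 698 + 2182.245 = 2880.245

C = 2880.245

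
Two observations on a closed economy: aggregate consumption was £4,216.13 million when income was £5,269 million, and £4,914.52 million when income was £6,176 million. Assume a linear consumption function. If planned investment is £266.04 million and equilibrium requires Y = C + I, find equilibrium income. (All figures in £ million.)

Y = 1848

MPC = (4914.52 − 4216.13)/(6176 − 5269) = 698.39/907 = 0.77
a = 4216.13 − 0.77(5269) = 159
Equilibrium: Y = 159 + 0.77Y + 266.04
0.23Y = 425.04, so Y = 425.04/0.23 = 1848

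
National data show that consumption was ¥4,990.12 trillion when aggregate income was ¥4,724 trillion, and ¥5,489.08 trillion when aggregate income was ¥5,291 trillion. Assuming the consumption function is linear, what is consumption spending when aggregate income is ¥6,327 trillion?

MPC = (5489.08 − 4990.12)/(5291 − 4724) = 498.96/567 = 0.88
a = 4990.12 − 0.88(4724) = 4990.12 − 4157.12 = 833
C = 833 + 0.88(6327) = 833 + 5567.76 = 6400.76

C = 6400.76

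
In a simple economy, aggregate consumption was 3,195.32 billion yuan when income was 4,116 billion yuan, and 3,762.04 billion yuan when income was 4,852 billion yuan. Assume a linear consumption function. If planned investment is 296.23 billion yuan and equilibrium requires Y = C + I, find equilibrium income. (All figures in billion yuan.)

Y = 1401

MPC = (3762.04 − 3195.32)/(4852 − 4116) = 566.72/736 = 0.77
a = 3195.32 − 0.77(4116) = 26
Equilibrium: Y = 26 + 0.77Y + 296.23
0.23Y = 322.23, so Y = 322.23/0.23 = 1401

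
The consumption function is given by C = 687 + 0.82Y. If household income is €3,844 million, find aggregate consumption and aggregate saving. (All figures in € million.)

C = 687 + 0.82(3844) = 687 + 3152.08 = 3839.08
S = Y − C = 3844 − 3839.08 = 4.92

C = 3839.08; S = 4.92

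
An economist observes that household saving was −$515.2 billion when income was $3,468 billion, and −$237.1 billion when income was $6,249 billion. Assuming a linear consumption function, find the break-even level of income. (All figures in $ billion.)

Y = 8620

MPS = ΔS/ΔY = (-237.1 − (-515.2))/(6249 − 3468) = 278.1/2781 = 0.1
MPC = 1 − MPS = 0.9
From S(3468) = -515.2: −a + 0.1(3468) = -515.2, so a = 346.8 − (-515.2) = 862
Break-even (S = 0): Y = a/MPS = 862/0.1 = 8620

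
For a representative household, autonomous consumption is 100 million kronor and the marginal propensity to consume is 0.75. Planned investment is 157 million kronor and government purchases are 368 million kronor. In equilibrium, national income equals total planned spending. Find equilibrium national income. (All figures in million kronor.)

Y = 2500

Y = C + I + G = 100 + 0.75Y + 157 + 368
Y − 0.75Y = 625
0.25Y = 625, so Y = 625/0.25 = 2500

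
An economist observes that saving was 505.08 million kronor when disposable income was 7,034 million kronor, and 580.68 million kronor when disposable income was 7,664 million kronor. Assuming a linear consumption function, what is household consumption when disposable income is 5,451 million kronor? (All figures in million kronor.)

MPS = ΔS/ΔY = (580.68 − 505.08)/(7664 − 7034) = 75.6/630 = 0.12
MPC = 1 − MPS = 0.88
Autonomous saving = 505.08 − 0.12(7034) = -339, so a = 339
C = 339 + 0.88(5451) = 339 + 4796.88 = 5135.88

C = 5135.88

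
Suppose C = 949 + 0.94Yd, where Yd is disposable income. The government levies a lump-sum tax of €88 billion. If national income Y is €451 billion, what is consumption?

C = 1290.22

Yd = Y − T = 451 − 88 = 363
C = 949 + 0.94(363) = 949 + 341.22 = 1290.22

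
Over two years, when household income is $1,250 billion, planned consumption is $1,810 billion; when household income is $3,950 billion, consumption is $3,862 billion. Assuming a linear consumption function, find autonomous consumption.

a = 860

MPC = ΔC/ΔY = (3862 − 1810)/(3950 − 1250) = 2052/2700 = 0.76
a = C − MPC·Y = 1810 − 0.76(1250) = 1810 − 950 = 860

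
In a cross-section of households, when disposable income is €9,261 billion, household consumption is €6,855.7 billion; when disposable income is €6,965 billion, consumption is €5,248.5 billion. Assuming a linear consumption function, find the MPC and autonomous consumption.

MPC = 0.7; a = 373

MPC = ΔC/ΔY = (6855.7 − 5248.5)/(9261 − 6965) = 1607.2/2296 = 0.7
a = C − MPC·Y = 5248.5 − 0.7(6965) = 5248.5 − 4875.5 = 373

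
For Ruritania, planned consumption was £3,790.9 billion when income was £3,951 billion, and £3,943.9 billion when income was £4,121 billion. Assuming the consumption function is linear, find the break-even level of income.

MPC = (3943.9 − 3790.9)/(4121 − 3951) = 153/170 = 0.9
a = 3790.9 − 0.9(3951) = 3790.9 − 3555.9 = 235
Break-even: Y = a/(1−MPC) = 235/0.1 = 2350

Y = 2350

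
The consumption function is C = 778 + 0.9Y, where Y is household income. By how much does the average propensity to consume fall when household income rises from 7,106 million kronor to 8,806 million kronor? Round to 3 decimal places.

At Y = 7106: C = 778 + 0.9(7106) = 7173.4, APC = 7173.4/7106 = 1.0095
At Y = 8806: C = 8703.4, APC = 8703.4/8806 = 0.9883
Fall in APC = 1.0095 − 0.9883 = 0.0212 ≈ 0.021

ΔAPC = 0.021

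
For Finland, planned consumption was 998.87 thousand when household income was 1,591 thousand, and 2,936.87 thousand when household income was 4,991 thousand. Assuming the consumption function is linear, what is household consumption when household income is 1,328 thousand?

MPC = (2936.87 − 998.87)/(4991 − 1591) = 1938/3400 = 0.57
a = 998.87 − 0.57(1591) = 998.87 − 906.87 = 92
C = 92 + 0.57(1328) = 92 + 756.96 = 848.96

C = 848.96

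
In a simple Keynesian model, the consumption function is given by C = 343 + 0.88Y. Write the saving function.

S = Y − C = Y − (343 + 0.88Y) = -343 + (1 − 0.88)Y

S = -343 + 0.12Y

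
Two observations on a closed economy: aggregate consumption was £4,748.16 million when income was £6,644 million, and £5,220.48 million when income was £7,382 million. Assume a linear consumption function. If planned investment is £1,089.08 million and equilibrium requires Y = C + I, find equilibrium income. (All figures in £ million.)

Y = 4403

MPC = (5220.48 − 4748.16)/(7382 − 6644) = 472.32/738 = 0.64
a = 4748.16 − 0.64(6644) = 496
Equilibrium: Y = 496 + 0.64Y + 1089.08
0.36Y = 1585.08, so Y = 1585.08/0.36 = 4403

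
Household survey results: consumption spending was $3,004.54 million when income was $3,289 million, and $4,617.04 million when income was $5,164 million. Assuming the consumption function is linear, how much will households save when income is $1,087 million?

MPC = (4617.04 − 3004.54)/(5164 − 3289) = 1612.5/1875 = 0.86
a = 3004.54 − 0.86(3289) = 3004.54 − 2828.54 = 176
C = 176 + 0.86(1087) = 1110.82
S = 1087 − 1110.82 = -23.82

S = -23.82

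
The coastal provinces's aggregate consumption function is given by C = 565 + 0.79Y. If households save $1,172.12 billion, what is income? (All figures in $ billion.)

S = Y − C = -565 + 0.21Y
-565 + 0.21Y = 1172.12, so 0.21Y = 1737.12 and Y = 8272

Y = 8272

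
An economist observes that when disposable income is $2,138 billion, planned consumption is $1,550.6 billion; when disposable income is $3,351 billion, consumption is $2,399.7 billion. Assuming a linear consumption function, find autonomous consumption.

MPC = ΔC/ΔY = (2399.7 − 1550.6)/(3351 − 2138) = 849.1/1213 = 0.7
a = C − MPC·Y = 1550.6 − 0.7(2138) = 1550.6 − 1496.6 = 54

a = 54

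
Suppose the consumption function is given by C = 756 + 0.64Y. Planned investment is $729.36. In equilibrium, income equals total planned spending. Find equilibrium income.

Y = C + I = 756 + 0.64Y + 729.36
Y − 0.64Y = 1485.36
0.36Y = 1485.36, so Y = 1485.36/0.36 = 4126

Y = 4126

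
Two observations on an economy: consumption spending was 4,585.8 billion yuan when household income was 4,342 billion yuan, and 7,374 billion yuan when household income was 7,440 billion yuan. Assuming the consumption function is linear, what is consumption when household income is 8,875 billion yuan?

C = 8665.5

MPC = (7374 − 4585.8)/(7440 − 4342) = 2788.2/3098 = 0.9
a = 4585.8 − 0.9(4342) = 4585.8 − 3907.8 = 678
C = 678 + 0.9(8875) = 678 + 7987.5 = 8665.5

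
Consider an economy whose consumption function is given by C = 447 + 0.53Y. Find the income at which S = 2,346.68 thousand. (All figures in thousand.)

Y = 5944

S = Y − C = -447 + 0.47Y
-447 + 0.47Y = 2346.68, so 0.47Y = 2793.68 and Y = 5944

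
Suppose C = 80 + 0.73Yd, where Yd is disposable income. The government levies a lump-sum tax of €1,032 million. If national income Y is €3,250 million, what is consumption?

Yd = Y − T = 3250 − 1032 = 2218
C = 80 + 0.73(2218) = 80 + 1619.14 = 1699.14

C = 1699.14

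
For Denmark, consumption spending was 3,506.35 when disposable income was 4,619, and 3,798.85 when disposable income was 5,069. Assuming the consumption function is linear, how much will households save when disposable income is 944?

S = -173.6

MPC = (3798.85 − 3506.35)/(5069 − 4619) = 292.5/450 = 0.65
a = 3506.35 − 0.65(4619) = 3506.35 − 3002.35 = 504
C = 504 + 0.65(944) = 1117.6
S = 944 − 1117.6 = -173.6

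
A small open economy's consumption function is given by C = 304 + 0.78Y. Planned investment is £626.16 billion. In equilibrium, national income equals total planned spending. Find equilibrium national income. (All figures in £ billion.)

Y = C + I = 304 + 0.78Y + 626.16
Y − 0.78Y = 930.16
0.22Y = 930.16, so Y = 930.16/0.22 = 4228

Y = 4228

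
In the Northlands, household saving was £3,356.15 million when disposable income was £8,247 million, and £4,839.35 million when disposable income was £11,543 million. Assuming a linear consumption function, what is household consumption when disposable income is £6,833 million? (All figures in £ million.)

C = 4113.15

MPS = ΔS/ΔY = (4839.35 − 3356.15)/(11543 − 8247) = 1483.2/3296 = 0.45
MPC = 1 − MPS = 0.55
Autonomous saving = 3356.15 − 0.45(8247) = -355, so a = 355
C = 355 + 0.55(6833) = 355 + 3758.15 = 4113.15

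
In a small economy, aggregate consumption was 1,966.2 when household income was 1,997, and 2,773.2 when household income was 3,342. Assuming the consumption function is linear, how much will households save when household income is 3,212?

MPC = (2773.2 − 1966.2)/(3342 − 1997) = 807/1345 = 0.6
a = 1966.2 − 0.6(1997) = 1966.2 − 1198.2 = 768
C = 768 + 0.6(3212) = 2695.2
S = 3212 − 2695.2 = 516.8

S = 516.8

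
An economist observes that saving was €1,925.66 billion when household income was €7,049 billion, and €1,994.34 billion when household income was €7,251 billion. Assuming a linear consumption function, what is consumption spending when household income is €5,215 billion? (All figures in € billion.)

C = 3912.9

MPS = ΔS/ΔY = (1994.34 − 1925.66)/(7251 − 7049) = 68.68/202 = 0.34
MPC = 1 − MPS = 0.66
Autonomous saving = 1925.66 − 0.34(7049) = -471, so a = 471
C = 471 + 0.66(5215) = 471 + 3441.9 = 3912.9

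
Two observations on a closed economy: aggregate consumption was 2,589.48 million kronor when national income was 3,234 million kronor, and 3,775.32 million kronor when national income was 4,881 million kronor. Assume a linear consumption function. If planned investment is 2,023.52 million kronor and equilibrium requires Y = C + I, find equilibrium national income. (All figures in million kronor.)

Y = 8159

MPC = (3775.32 − 2589.48)/(4881 − 3234) = 1185.84/1647 = 0.72
a = 2589.48 − 0.72(3234) = 261
Equilibrium: Y = 261 + 0.72Y + 2023.52
0.28Y = 2284.52, so Y = 2284.52/0.28 = 8159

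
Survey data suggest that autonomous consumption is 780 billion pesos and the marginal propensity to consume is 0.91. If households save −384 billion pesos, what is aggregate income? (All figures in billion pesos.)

S = Y − C = -780 + 0.09Y
-780 + 0.09Y = -384, so 0.09Y = 396 and Y = 4400

Y = 4400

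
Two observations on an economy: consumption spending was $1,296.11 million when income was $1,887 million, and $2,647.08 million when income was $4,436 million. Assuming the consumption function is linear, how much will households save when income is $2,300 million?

MPC = (2647.08 − 1296.11)/(4436 − 1887) = 1350.97/2549 = 0.53
a = 1296.11 − 0.53(1887) = 1296.11 − 1000.11 = 296
C = 296 + 0.53(2300) = 1515
S = 2300 − 1515 = 785

S = 785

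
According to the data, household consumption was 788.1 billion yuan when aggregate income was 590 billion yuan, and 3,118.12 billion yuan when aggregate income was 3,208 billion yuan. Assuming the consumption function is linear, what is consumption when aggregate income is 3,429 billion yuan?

MPC = (3118.12 − 788.1)/(3208 − 590) = 2330.02/2618 = 0.89
a = 788.1 − 0.89(590) = 788.1 − 525.1 = 263
C = 263 + 0.89(3429) = 263 + 3051.81 = 3314.81

C = 3314.81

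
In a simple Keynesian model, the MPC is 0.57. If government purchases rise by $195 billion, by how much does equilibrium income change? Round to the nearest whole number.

ΔY ≈ 453

The multiplier is 1/(1 − MPC) = 1/0.43.
ΔY = 195/0.43 = 453.49 ≈ 453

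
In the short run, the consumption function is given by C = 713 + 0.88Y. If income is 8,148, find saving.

S = 264.76

C = 713 + 0.88(8148) = 713 + 7170.24 = 7883.24
S = Y − C = 8148 − 7883.24 = 264.76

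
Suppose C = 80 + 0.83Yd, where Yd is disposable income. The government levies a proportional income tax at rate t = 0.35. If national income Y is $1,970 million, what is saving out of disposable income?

Yd = (1 − 0.35)(1970) = 0.65(1970) = 1280.5
C = 80 + 0.83(1280.5) = 80 + 1062.815 = 1142.815
S = Yd − C = 1280.5 − 1142.815 = 137.685

S = 137.685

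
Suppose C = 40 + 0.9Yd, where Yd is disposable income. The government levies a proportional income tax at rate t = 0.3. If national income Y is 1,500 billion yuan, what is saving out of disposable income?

S = 65

Yd = (1 − 0.3)(1500) = 0.7(1500) = 1050
C = 40 + 0.9(1050) = 40 + 945 = 985
S = Yd − C = 1050 − 985 = 65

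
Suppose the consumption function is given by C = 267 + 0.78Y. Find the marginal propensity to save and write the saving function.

MPS = 1 − MPC = 1 − 0.78 = 0.22
S = Y − C = -267 + 0.22Y

MPS = 0.22; S = -267 + 0.22Y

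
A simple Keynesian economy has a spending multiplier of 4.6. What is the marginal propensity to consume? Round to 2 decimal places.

k = 1/(1 − MPC), so 1 − MPC = 1/k = 1/4.6 = 0.2174
MPC = 1 − 0.2174 = 0.78

MPC = 0.78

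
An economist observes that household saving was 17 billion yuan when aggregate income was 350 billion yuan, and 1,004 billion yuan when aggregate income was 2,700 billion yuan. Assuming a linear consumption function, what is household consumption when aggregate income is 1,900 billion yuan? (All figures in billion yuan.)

MPS = ΔS/ΔY = (1004 − 17)/(2700 − 350) = 987/2350 = 0.42
MPC = 1 − MPS = 0.58
Autonomous saving = 17 − 0.42(350) = -130, so a = 130
C = 130 + 0.58(1900) = 130 + 1102 = 1232

C = 1232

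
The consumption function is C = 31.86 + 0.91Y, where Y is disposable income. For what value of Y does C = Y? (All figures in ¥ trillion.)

Y = 354

At break-even, C = Y: 31.86 + 0.91Y = Y
0.09Y = 31.86, so Y = 31.86/0.09 = 354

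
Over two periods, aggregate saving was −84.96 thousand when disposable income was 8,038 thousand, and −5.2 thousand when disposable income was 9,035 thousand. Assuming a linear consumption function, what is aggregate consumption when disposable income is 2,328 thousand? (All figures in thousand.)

MPS = ΔS/ΔY = (-5.2 − (-84.96))/(9035 − 8038) = 79.76/997 = 0.08
MPC = 1 − MPS = 0.92
Autonomous saving = -84.96 − 0.08(8038) = -728, so a = 728
C = 728 + 0.92(2328) = 728 + 2141.76 = 2869.76

C = 2869.76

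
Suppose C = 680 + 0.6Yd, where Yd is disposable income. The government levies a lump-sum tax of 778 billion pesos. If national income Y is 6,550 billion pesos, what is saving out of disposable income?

Yd = Y − T = 6550 − 778 = 5772
C = 680 + 0.6(5772) = 680 + 3463.2 = 4143.2
S = Yd − C = 5772 − 4143.2 = 1628.8

S = 1628.8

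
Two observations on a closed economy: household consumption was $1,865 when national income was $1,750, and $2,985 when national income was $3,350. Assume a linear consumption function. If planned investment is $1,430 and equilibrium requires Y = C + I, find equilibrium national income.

MPC = (2985 − 1865)/(3350 − 1750) = 1120/1600 = 0.7
a = 1865 − 0.7(1750) = 640
Equilibrium: Y = 640 + 0.7Y + 1430
0.3Y = 2070, so Y = 2070/0.3 = 6900

Y = 6900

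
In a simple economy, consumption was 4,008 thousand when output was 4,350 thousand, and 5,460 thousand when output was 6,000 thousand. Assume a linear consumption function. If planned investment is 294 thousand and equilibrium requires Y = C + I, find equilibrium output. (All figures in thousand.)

MPC = (5460 − 4008)/(6000 − 4350) = 1452/1650 = 0.88
a = 4008 − 0.88(4350) = 180
Equilibrium: Y = 180 + 0.88Y + 294
0.12Y = 474, so Y = 474/0.12 = 3950

Y = 3950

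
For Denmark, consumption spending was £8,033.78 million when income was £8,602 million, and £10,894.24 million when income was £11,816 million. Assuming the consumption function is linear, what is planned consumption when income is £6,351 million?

C = 6030.39

MPC = (10894.24 − 8033.78)/(11816 − 8602) = 2860.46/3214 = 0.89
a = 8033.78 − 0.89(8602) = 8033.78 − 7655.78 = 378
C = 378 + 0.89(6351) = 378 + 5652.39 = 6030.39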